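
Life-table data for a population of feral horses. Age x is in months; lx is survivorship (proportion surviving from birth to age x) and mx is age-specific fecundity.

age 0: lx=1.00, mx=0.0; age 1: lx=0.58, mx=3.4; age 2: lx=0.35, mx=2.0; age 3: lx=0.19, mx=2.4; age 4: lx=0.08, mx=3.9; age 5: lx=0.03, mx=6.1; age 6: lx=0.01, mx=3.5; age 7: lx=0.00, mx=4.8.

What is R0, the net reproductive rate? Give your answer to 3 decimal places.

lx·mx by age: 0, 1.972, 0.7, 0.456, 0.312, 0.183, 0.035, 0
R0 = Σ lx·mx = 3.658 → 3.658

3.658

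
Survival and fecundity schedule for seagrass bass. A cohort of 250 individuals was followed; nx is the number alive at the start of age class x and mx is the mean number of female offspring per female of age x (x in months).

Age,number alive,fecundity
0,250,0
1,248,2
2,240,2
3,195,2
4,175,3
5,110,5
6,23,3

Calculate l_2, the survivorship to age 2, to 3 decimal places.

0.960

l_2 = n_2/n_0 = 240/250 = 0.96 → 0.960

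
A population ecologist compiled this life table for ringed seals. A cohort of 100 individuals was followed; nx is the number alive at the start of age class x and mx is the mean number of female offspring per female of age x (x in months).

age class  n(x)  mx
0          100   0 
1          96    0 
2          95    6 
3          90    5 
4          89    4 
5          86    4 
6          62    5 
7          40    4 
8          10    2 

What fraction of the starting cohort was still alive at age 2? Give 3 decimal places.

0.950

l_2 = n_2/n_0 = 95/100 = 0.95 → 0.950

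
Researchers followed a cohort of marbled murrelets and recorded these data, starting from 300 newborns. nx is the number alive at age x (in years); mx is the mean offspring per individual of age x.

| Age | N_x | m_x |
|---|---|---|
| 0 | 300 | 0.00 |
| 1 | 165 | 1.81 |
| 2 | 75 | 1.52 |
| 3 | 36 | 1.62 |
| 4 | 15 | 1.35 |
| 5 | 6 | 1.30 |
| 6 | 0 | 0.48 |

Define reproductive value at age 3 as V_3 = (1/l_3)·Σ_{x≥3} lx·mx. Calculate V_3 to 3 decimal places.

2.399

lx = nx/n0 = nx/300: 1, 0.55, 0.25, 0.12, 0.05, 0.02, 0
lx·mx for x ≥ 3: 0.1944, 0.0675, 0.026, 0 → sum = 0.2879
V_3 = 0.2879 / l_3 = 0.2879 / 0.12 = 2.399167… → 2.399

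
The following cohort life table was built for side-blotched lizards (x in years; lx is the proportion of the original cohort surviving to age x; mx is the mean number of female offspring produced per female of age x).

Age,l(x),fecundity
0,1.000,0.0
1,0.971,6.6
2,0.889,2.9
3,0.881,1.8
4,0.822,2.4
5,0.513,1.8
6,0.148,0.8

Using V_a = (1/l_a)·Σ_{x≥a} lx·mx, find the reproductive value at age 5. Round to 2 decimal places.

2.03

lx·mx for x ≥ 5: 0.9234, 0.1184 → sum = 1.0418
V_5 = 1.0418 / l_5 = 1.0418 / 0.513 = 2.030799… → 2.03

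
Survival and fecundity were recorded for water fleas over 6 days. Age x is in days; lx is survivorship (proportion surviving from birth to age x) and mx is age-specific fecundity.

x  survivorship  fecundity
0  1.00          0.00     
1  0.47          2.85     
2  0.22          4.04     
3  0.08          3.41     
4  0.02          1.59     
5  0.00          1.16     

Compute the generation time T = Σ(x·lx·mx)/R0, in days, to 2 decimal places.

lx·mx: 0, 1.3395, 0.8888, 0.2728, 0.0318, 0 → R0 = 2.5329
x·lx·mx: 0, 1.3395, 1.7776, 0.8184, 0.1272, 0 → Σ = 4.0627
T = 4.0627 / 2.5329 = 1.603972… → 1.60

1.60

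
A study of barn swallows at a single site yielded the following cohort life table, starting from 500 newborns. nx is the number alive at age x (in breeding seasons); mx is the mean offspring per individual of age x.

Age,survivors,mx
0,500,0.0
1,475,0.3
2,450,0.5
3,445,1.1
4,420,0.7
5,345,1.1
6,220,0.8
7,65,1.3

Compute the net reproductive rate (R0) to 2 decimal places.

lx = nx/n0 = nx/500: 1, 0.95, 0.9, 0.89, 0.84, 0.69, 0.44, 0.13
lx·mx by age: 0, 0.285, 0.45, 0.979, 0.588, 0.759, 0.352, 0.169
R0 = Σ lx·mx = 3.582 → 3.58

3.58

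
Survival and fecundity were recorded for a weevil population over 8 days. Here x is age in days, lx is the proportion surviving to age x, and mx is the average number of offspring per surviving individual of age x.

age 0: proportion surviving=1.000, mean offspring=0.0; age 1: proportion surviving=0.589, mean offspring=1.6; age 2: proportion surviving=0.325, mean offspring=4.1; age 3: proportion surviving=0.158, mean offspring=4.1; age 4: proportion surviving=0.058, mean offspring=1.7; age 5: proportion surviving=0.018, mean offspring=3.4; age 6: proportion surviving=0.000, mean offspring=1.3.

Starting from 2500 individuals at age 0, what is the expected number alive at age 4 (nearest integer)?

Expected survivors = N0 · l_4 = 2500 × 0.058 = 145 → 145

145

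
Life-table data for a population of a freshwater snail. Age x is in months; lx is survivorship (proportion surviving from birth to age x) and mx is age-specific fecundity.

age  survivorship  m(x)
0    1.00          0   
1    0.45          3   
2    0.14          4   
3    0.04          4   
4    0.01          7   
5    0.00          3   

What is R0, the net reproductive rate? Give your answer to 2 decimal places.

2.14

lx·mx by age: 0, 1.35, 0.56, 0.16, 0.07, 0
R0 = Σ lx·mx = 2.14 → 2.14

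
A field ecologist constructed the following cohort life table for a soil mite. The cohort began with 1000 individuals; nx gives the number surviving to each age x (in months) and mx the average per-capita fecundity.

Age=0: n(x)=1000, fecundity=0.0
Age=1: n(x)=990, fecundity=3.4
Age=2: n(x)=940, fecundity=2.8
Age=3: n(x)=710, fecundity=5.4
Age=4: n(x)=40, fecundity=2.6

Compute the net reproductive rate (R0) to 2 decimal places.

lx = nx/n0 = nx/1000: 1, 0.99, 0.94, 0.71, 0.04
lx·mx by age: 0, 3.366, 2.632, 3.834, 0.104
R0 = Σ lx·mx = 9.936 → 9.94

9.94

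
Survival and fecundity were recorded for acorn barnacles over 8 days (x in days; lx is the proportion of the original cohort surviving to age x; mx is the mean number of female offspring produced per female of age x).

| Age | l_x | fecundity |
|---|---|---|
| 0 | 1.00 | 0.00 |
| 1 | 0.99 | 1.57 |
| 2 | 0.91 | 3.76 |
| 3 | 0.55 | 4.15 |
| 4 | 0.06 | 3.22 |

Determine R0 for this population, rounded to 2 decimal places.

7.45

lx·mx by age: 0, 1.5543, 3.4216, 2.2825, 0.1932
R0 = Σ lx·mx = 7.4516 → 7.45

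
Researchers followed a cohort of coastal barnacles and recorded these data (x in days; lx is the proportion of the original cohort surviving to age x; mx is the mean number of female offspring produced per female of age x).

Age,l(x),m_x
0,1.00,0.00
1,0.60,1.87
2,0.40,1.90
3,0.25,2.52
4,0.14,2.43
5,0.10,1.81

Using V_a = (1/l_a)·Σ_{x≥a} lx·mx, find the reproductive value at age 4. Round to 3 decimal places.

lx·mx for x ≥ 4: 0.3402, 0.181 → sum = 0.5212
V_4 = 0.5212 / l_4 = 0.5212 / 0.14 = 3.722857… → 3.723

3.723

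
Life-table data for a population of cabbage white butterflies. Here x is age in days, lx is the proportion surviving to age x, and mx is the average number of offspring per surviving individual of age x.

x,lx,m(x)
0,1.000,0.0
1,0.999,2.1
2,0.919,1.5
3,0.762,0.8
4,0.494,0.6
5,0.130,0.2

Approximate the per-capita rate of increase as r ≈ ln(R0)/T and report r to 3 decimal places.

0.818

R0 = Σ lx·mx = 0 + 2.0979 + 1.3785 + 0.6096 + 0.2964 + 0.026 = 4.4084
Σ x·lx·mx = 7.9993; T = 7.9993/4.4084 = 1.81456…
r ≈ ln(R0)/T = ln(4.4084)/1.81456… = 0.81756… → 0.818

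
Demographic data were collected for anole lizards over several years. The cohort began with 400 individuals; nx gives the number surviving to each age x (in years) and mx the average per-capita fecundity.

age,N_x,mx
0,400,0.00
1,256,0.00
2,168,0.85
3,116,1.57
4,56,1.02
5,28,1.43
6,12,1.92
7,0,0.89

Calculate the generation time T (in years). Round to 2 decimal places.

lx = nx/n0 = nx/400: 1, 0.64, 0.42, 0.29, 0.14, 0.07, 0.03, 0
lx·mx: 0, 0, 0.357, 0.4553, 0.1428, 0.1001, 0.0576, 0 → R0 = 1.1128
x·lx·mx: 0, 0, 0.714, 1.3659, 0.5712, 0.5005, 0.3456, 0 → Σ = 3.4972
T = 3.4972 / 1.1128 = 3.142703… → 3.14

3.14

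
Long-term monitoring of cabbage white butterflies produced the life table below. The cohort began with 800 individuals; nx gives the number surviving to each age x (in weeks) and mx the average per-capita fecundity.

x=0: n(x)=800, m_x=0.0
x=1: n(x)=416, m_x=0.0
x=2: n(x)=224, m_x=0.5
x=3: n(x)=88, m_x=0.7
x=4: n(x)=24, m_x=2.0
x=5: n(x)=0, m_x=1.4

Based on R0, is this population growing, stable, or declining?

lx = nx/n0 = nx/800: 1, 0.52, 0.28, 0.11, 0.03, 0
R0 = Σ lx·mx = 0 + 0 + 0.14 + 0.077 + 0.06 + 0 = 0.277
R0 < 1, so the population is declining.

declining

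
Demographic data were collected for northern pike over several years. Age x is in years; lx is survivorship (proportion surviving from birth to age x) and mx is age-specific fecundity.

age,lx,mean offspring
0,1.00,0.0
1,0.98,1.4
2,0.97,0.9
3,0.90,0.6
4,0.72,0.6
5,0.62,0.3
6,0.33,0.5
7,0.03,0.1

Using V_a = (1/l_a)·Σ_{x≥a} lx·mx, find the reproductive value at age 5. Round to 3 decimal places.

lx·mx for x ≥ 5: 0.186, 0.165, 0.003 → sum = 0.354
V_5 = 0.354 / l_5 = 0.354 / 0.62 = 0.570968… → 0.571

0.571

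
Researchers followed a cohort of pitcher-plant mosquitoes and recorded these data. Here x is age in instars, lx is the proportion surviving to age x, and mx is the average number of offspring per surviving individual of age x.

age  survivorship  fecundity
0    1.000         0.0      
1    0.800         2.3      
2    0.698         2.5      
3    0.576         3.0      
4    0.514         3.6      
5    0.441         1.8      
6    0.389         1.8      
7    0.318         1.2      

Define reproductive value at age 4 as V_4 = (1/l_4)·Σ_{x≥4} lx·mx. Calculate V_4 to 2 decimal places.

7.25

lx·mx for x ≥ 4: 1.8504, 0.7938, 0.7002, 0.3816 → sum = 3.726
V_4 = 3.726 / l_4 = 3.726 / 0.514 = 7.249027… → 7.25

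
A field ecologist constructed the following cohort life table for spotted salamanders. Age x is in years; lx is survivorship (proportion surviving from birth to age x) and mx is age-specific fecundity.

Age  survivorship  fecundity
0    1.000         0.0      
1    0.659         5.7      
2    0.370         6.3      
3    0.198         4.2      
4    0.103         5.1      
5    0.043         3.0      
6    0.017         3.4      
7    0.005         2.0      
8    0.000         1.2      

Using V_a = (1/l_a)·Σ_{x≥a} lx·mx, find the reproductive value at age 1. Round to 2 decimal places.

lx·mx for x ≥ 1: 3.7563, 2.331, 0.8316, 0.5253, 0.129, 0.0578, 0.01, 0 → sum = 7.641
V_1 = 7.641 / l_1 = 7.641 / 0.659 = 11.594841… → 11.59

11.59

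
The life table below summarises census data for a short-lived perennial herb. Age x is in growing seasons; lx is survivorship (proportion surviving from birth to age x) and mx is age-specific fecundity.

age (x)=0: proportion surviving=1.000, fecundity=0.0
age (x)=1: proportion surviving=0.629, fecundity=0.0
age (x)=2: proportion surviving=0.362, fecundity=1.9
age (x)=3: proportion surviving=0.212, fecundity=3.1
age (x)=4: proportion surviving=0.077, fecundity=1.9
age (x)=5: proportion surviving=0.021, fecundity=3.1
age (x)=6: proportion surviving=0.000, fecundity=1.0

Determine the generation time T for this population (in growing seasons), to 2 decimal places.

lx·mx: 0, 0, 0.6878, 0.6572, 0.1463, 0.0651, 0 → R0 = 1.5564
x·lx·mx: 0, 0, 1.3756, 1.9716, 0.5852, 0.3255, 0 → Σ = 4.2579
T = 4.2579 / 1.5564 = 2.735736… → 2.74

2.74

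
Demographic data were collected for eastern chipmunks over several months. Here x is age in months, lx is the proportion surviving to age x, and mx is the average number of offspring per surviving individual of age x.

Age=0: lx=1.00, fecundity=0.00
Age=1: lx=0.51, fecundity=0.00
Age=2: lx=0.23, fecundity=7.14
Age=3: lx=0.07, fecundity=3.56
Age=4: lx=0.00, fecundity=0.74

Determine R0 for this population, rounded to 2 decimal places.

1.89

lx·mx by age: 0, 0, 1.6422, 0.2492, 0
R0 = Σ lx·mx = 1.8914 → 1.89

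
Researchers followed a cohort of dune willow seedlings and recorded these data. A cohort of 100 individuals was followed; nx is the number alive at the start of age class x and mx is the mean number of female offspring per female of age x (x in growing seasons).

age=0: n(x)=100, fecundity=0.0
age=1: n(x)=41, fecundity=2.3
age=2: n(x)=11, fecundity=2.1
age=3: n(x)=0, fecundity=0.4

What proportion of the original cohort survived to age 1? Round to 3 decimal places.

0.410

l_1 = n_1/n_0 = 41/100 = 0.41 → 0.410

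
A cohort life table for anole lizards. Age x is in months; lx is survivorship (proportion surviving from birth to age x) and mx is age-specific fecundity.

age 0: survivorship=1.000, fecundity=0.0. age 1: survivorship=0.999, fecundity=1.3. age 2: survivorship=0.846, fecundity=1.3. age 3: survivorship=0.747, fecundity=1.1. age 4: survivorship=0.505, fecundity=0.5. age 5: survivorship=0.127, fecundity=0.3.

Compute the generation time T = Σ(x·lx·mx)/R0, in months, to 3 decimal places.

lx·mx: 0, 1.2987, 1.0998, 0.8217, 0.2525, 0.0381 → R0 = 3.5108
x·lx·mx: 0, 1.2987, 2.1996, 2.4651, 1.01, 0.1905 → Σ = 7.1639
T = 7.1639 / 3.5108 = 2.040532… → 2.041

2.041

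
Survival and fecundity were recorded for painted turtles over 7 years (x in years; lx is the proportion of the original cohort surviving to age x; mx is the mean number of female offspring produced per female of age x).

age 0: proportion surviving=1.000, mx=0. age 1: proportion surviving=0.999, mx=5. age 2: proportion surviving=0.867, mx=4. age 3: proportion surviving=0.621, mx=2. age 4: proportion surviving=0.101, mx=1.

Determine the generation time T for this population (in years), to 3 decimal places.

1.638

lx·mx: 0, 4.995, 3.468, 1.242, 0.101 → R0 = 9.806
x·lx·mx: 0, 4.995, 6.936, 3.726, 0.404 → Σ = 16.061
T = 16.061 / 9.806 = 1.637875… → 1.638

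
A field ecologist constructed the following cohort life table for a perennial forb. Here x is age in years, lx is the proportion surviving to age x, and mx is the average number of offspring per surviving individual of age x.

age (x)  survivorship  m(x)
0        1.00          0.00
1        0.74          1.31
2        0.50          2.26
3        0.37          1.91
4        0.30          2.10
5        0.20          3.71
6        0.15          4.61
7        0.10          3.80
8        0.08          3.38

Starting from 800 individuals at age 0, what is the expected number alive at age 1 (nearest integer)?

Expected survivors = N0 · l_1 = 800 × 0.74 = 592 → 592

592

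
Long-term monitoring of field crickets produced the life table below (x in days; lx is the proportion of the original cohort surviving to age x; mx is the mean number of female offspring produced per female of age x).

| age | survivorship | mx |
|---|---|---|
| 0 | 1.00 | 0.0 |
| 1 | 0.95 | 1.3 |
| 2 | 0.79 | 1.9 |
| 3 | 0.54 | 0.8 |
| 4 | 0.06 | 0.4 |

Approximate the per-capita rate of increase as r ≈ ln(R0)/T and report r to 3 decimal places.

0.658

R0 = Σ lx·mx = 0 + 1.235 + 1.501 + 0.432 + 0.024 = 3.192
Σ x·lx·mx = 5.629; T = 5.629/3.192 = 1.76347…
r ≈ ln(R0)/T = ln(3.192)/1.76347… = 0.65816… → 0.658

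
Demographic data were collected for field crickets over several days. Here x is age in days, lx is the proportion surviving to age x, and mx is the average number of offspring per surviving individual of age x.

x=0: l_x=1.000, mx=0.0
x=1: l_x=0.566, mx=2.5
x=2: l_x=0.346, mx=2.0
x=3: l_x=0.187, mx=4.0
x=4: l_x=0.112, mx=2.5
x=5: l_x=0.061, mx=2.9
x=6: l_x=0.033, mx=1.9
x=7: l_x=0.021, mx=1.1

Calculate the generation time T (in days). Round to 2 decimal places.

lx·mx: 0, 1.415, 0.692, 0.748, 0.28, 0.1769, 0.0627, 0.0231 → R0 = 3.3977
x·lx·mx: 0, 1.415, 1.384, 2.244, 1.12, 0.8845, 0.3762, 0.1617 → Σ = 7.5854
T = 7.5854 / 3.3977 = 2.23251… → 2.23

2.23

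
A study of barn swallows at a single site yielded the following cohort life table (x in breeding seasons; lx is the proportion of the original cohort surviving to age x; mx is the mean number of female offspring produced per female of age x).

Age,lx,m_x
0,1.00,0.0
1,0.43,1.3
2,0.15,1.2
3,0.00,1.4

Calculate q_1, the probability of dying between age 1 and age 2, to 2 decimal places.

q_1 = (l_1 − l_2) / l_1 = (0.43 − 0.15) / 0.43
     = 0.28 / 0.43 = 0.651163… → 0.65

0.65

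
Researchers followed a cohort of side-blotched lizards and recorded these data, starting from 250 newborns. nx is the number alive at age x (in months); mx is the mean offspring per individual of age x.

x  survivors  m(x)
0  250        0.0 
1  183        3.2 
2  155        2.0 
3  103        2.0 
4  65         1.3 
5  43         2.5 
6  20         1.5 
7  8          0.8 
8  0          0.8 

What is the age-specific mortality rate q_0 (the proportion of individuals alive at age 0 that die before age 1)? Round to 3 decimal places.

lx = nx/n0 = nx/250: 1, 0.732, 0.62, 0.412, 0.26, 0.172, 0.08, 0.032, 0
q_0 = (l_0 − l_1) / l_0 = (1 − 0.732) / 1
     = 0.268 / 1 = 0.268 → 0.268

0.268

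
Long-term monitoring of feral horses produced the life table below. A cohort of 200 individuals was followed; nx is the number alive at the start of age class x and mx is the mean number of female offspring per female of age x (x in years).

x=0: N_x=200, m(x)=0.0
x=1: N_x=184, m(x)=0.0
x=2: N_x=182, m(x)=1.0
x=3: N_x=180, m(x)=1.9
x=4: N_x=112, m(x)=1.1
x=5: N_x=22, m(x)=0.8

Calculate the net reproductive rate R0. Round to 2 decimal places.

lx = nx/n0 = nx/200: 1, 0.92, 0.91, 0.9, 0.56, 0.11
lx·mx by age: 0, 0, 0.91, 1.71, 0.616, 0.088
R0 = Σ lx·mx = 3.324 → 3.32

3.32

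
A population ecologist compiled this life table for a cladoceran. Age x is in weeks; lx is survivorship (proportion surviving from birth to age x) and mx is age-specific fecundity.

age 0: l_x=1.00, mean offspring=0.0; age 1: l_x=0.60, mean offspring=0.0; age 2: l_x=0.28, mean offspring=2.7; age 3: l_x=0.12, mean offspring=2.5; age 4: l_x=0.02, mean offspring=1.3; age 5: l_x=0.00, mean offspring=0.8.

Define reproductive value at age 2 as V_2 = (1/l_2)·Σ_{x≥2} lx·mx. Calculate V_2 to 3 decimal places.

lx·mx for x ≥ 2: 0.756, 0.3, 0.026, 0 → sum = 1.082
V_2 = 1.082 / l_2 = 1.082 / 0.28 = 3.864286… → 3.864

3.864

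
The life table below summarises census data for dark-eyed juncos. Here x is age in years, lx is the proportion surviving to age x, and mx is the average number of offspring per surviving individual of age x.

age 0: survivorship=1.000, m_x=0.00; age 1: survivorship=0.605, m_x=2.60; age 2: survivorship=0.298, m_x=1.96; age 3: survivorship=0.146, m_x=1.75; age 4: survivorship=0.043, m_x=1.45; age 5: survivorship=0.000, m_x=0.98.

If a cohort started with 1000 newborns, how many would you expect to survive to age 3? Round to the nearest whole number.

Expected survivors = N0 · l_3 = 1000 × 0.146 = 146 → 146

146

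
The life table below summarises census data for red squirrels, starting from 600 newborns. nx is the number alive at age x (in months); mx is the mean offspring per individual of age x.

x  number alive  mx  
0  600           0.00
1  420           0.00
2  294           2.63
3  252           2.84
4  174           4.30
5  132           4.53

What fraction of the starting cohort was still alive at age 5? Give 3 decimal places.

l_5 = n_5/n_0 = 132/600 = 0.22 → 0.220

0.220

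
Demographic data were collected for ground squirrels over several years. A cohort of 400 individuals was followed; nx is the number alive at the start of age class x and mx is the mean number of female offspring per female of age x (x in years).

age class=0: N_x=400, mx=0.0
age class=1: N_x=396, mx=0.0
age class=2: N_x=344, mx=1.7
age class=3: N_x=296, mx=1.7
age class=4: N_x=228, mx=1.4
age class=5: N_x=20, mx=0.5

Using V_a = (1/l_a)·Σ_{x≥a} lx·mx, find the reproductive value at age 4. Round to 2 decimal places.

1.44

lx = nx/n0 = nx/400: 1, 0.99, 0.86, 0.74, 0.57, 0.05
lx·mx for x ≥ 4: 0.798, 0.025 → sum = 0.823
V_4 = 0.823 / l_4 = 0.823 / 0.57 = 1.44386… → 1.44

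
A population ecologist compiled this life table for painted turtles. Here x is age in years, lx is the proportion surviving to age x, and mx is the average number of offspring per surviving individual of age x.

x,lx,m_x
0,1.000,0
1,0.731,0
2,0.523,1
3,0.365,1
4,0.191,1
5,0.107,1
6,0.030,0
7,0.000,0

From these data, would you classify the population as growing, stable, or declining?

R0 = Σ lx·mx = 0 + 0 + 0.523 + 0.365 + 0.191 + 0.107 + 0 + 0 = 1.186
R0 > 1, so the population is growing.

growing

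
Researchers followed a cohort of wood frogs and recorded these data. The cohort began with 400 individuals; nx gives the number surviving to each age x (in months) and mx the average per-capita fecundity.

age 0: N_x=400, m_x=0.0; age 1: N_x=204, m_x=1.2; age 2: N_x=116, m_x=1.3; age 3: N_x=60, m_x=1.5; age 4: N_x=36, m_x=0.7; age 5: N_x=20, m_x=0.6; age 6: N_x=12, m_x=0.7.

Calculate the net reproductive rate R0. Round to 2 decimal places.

1.33

lx = nx/n0 = nx/400: 1, 0.51, 0.29, 0.15, 0.09, 0.05, 0.03
lx·mx by age: 0, 0.612, 0.377, 0.225, 0.063, 0.03, 0.021
R0 = Σ lx·mx = 1.328 → 1.33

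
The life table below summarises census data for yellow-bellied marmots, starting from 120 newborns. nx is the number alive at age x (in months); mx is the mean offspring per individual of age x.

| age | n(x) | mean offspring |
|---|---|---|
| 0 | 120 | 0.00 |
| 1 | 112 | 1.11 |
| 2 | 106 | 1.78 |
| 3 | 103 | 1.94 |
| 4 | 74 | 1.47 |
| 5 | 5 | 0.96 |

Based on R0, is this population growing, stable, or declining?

lx = nx/n0 = nx/120: 1, 0.93333…, 0.88333…, 0.85833…, 0.61667…, 0.04167…
R0 = Σ lx·mx = 0 + 1.036… + 1.572333… + 1.665167… + 0.9065… + 0.04… = 5.22…
R0 > 1, so the population is growing.

growing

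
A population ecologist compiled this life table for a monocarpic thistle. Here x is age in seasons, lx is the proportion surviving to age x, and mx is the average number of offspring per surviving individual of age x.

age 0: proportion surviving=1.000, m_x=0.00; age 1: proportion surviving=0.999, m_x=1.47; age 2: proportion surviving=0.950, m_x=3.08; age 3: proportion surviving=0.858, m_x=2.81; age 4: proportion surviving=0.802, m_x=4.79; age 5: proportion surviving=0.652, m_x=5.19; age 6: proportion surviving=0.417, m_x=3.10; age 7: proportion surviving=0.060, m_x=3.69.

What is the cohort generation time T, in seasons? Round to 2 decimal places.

3.61

lx·mx: 0, 1.46853, 2.926, 2.41098, 3.84158, 3.38388, 1.2927, 0.2214 → R0 = 15.54507
x·lx·mx: 0, 1.46853, 5.852, 7.23294, 15.36632, 16.9194, 7.7562, 1.5498 → Σ = 56.14519
T = 56.14519 / 15.54507 = 3.611768… → 3.61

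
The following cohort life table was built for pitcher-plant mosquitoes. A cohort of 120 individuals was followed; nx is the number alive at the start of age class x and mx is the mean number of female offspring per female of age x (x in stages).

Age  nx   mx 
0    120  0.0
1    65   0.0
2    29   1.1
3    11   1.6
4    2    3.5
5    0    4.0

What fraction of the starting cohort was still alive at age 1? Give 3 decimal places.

0.542

l_1 = n_1/n_0 = 65/120 = 0.541667… → 0.542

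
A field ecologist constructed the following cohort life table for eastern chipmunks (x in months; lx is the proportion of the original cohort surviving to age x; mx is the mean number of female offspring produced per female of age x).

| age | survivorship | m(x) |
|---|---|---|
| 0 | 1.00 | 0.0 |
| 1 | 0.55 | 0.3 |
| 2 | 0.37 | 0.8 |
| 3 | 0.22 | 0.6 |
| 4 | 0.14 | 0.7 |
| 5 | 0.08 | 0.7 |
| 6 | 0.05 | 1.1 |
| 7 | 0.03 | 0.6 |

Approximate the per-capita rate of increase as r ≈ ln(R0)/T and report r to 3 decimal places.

-0.071

R0 = Σ lx·mx = 0 + 0.165 + 0.296 + 0.132 + 0.098 + 0.056 + 0.055 + 0.018 = 0.82
Σ x·lx·mx = 2.281; T = 2.281/0.82 = 2.78171…
r ≈ ln(R0)/T = ln(0.82)/2.78171… = -0.07134… → -0.071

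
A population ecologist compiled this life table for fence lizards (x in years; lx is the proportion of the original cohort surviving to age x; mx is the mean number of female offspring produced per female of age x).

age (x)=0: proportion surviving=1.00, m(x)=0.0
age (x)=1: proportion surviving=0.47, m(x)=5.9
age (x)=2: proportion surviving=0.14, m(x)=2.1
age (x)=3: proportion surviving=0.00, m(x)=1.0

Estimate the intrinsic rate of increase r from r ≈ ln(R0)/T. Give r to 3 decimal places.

R0 = Σ lx·mx = 0 + 2.773 + 0.294 + 0 = 3.067
Σ x·lx·mx = 3.361; T = 3.361/3.067 = 1.09586…
r ≈ ln(R0)/T = ln(3.067)/1.09586… = 1.02267… → 1.023

1.023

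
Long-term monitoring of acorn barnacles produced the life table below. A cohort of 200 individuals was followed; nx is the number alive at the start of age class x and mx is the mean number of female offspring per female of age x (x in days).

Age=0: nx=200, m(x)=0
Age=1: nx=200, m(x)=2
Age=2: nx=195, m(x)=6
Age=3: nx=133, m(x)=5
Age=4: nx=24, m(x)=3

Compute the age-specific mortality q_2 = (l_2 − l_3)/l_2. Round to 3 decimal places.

lx = nx/n0 = nx/200: 1, 1, 0.975, 0.665, 0.12
q_2 = (l_2 − l_3) / l_2 = (0.975 − 0.665) / 0.975
     = 0.31 / 0.975 = 0.317949… → 0.318

0.318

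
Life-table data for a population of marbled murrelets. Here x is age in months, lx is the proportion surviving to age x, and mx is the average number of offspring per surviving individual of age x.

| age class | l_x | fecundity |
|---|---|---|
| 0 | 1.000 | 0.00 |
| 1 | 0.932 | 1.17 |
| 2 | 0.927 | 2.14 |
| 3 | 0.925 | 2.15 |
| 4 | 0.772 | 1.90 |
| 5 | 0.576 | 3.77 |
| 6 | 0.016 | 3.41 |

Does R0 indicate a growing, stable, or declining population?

growing

R0 = Σ lx·mx = 0 + 1.09044 + 1.98378 + 1.98875 + 1.4668 + 2.17152 + 0.05456 = 8.75585
R0 > 1, so the population is growing.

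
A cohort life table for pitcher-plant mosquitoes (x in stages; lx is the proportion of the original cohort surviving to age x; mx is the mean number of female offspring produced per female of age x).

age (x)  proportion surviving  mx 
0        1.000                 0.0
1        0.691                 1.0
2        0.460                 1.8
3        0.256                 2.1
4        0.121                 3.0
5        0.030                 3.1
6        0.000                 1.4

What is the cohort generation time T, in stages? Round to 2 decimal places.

lx·mx: 0, 0.691, 0.828, 0.5376, 0.363, 0.093, 0 → R0 = 2.5126
x·lx·mx: 0, 0.691, 1.656, 1.6128, 1.452, 0.465, 0 → Σ = 5.8768
T = 5.8768 / 2.5126 = 2.338932… → 2.34

2.34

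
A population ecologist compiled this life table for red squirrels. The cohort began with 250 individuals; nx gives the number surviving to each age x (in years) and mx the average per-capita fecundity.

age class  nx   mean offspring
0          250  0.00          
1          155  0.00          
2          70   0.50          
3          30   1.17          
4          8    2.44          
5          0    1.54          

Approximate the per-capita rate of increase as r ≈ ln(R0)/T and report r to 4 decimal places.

lx = nx/n0 = nx/250: 1, 0.62, 0.28, 0.12, 0.032, 0
R0 = Σ lx·mx = 0 + 0 + 0.14 + 0.1404 + 0.07808 + 0 = 0.35848
Σ x·lx·mx = 1.01352; T = 1.01352/0.35848 = 2.82727…
r ≈ ln(R0)/T = ln(0.35848)/2.82727… = -0.362853… → -0.3629

-0.3629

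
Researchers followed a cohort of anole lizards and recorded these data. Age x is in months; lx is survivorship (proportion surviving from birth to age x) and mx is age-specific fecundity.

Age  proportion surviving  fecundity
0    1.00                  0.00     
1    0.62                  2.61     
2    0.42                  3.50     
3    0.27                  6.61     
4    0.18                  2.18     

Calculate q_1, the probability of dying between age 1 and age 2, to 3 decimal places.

q_1 = (l_1 − l_2) / l_1 = (0.62 − 0.42) / 0.62
     = 0.2 / 0.62 = 0.322581… → 0.323

0.323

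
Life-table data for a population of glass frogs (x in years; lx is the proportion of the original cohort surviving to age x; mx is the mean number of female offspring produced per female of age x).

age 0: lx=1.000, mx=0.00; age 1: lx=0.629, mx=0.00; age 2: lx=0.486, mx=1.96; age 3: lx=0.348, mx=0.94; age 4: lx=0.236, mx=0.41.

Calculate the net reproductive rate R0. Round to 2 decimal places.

lx·mx by age: 0, 0, 0.95256, 0.32712, 0.09676
R0 = Σ lx·mx = 1.37644 → 1.38

1.38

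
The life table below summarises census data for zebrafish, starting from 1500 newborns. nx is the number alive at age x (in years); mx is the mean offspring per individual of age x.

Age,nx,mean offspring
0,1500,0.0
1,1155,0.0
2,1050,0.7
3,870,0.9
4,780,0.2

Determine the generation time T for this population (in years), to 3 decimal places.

2.654

lx = nx/n0 = nx/1500: 1, 0.77, 0.7, 0.58, 0.52
lx·mx: 0, 0, 0.49, 0.522, 0.104 → R0 = 1.116
x·lx·mx: 0, 0, 0.98, 1.566, 0.416 → Σ = 2.962
T = 2.962 / 1.116 = 2.654122… → 2.654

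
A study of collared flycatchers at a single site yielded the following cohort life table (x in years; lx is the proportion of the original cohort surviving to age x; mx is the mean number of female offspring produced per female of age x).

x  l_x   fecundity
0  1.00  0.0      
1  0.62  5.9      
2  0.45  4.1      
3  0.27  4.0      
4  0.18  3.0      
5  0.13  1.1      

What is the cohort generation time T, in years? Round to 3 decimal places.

1.853

lx·mx: 0, 3.658, 1.845, 1.08, 0.54, 0.143 → R0 = 7.266
x·lx·mx: 0, 3.658, 3.69, 3.24, 2.16, 0.715 → Σ = 13.463
T = 13.463 / 7.266 = 1.852876… → 1.853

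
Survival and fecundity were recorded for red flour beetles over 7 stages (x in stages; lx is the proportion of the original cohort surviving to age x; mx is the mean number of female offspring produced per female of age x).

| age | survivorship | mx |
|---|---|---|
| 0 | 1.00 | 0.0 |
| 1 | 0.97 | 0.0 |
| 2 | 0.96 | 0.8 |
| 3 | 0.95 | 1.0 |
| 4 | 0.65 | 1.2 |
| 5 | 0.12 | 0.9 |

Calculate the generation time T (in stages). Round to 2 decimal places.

lx·mx: 0, 0, 0.768, 0.95, 0.78, 0.108 → R0 = 2.606
x·lx·mx: 0, 0, 1.536, 2.85, 3.12, 0.54 → Σ = 8.046
T = 8.046 / 2.606 = 3.08749… → 3.09

3.09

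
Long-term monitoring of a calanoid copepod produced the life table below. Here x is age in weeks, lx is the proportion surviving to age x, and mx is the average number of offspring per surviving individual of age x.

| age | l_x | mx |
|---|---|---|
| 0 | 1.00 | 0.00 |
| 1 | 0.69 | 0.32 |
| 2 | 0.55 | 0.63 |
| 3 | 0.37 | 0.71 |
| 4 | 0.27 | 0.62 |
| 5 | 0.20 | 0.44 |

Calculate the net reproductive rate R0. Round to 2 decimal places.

lx·mx by age: 0, 0.2208, 0.3465, 0.2627, 0.1674, 0.088
R0 = Σ lx·mx = 1.0854 → 1.09

1.09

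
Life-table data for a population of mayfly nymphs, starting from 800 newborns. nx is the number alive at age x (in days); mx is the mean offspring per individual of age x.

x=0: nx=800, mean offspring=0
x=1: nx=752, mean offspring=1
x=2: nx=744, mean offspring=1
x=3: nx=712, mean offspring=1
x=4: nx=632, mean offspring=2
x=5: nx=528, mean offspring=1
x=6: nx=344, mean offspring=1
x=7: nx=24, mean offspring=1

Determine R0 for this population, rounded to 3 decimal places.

5.460

lx = nx/n0 = nx/800: 1, 0.94, 0.93, 0.89, 0.79, 0.66, 0.43, 0.03
lx·mx by age: 0, 0.94, 0.93, 0.89, 1.58, 0.66, 0.43, 0.03
R0 = Σ lx·mx = 5.46 → 5.460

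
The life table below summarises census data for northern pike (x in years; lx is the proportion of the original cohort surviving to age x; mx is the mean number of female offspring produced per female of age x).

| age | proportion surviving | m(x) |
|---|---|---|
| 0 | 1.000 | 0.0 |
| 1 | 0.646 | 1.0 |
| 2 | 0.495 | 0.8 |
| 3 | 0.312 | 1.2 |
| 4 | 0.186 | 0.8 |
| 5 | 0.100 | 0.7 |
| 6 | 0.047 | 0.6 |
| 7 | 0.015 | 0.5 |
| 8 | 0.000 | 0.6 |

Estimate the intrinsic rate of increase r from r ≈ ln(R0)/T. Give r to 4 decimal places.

0.2301

R0 = Σ lx·mx = 0 + 0.646 + 0.396 + 0.3744 + 0.1488 + 0.07 + 0.0282 + 0.0075 + 0 = 1.6709
Σ x·lx·mx = 3.7281; T = 3.7281/1.6709 = 2.23119…
r ≈ ln(R0)/T = ln(1.6709)/2.23119… = 0.230084… → 0.2301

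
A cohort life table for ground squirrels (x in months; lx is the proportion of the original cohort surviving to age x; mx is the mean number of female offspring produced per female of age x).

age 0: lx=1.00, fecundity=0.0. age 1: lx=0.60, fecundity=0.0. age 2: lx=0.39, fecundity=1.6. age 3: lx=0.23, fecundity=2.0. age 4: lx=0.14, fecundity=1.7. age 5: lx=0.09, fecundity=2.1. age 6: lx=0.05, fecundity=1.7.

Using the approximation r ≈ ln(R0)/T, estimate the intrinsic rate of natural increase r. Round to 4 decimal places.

R0 = Σ lx·mx = 0 + 0 + 0.624 + 0.46 + 0.238 + 0.189 + 0.085 = 1.596
Σ x·lx·mx = 5.035; T = 5.035/1.596 = 3.15476…
r ≈ ln(R0)/T = ln(1.596)/3.15476… = 0.148189… → 0.1482

0.1482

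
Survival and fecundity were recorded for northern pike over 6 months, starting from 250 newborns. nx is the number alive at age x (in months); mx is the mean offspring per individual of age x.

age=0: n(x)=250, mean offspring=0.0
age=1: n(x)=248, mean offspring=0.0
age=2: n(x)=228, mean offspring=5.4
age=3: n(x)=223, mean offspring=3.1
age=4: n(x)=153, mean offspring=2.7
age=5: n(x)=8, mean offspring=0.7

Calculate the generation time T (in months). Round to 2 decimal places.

2.66

lx = nx/n0 = nx/250: 1, 0.992, 0.912, 0.892, 0.612, 0.032
lx·mx: 0, 0, 4.9248, 2.7652, 1.6524, 0.0224 → R0 = 9.3648
x·lx·mx: 0, 0, 9.8496, 8.2956, 6.6096, 0.112 → Σ = 24.8668
T = 24.8668 / 9.3648 = 2.655348… → 2.66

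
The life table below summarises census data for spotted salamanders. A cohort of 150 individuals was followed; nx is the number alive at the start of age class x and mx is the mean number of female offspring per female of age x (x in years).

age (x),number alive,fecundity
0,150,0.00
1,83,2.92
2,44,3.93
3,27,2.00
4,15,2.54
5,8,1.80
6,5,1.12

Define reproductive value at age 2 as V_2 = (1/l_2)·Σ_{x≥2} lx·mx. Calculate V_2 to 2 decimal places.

6.48

lx = nx/n0 = nx/150: 1, 0.55333…, 0.29333…, 0.18, 0.1, 0.05333…, 0.03333…
lx·mx for x ≥ 2: 1.1528…, 0.36, 0.254, 0.096…, 0.037333… → sum = 1.900133…
V_2 = 1.900133… / l_2 = 1.900133… / 0.293333… = 6.477727… → 6.48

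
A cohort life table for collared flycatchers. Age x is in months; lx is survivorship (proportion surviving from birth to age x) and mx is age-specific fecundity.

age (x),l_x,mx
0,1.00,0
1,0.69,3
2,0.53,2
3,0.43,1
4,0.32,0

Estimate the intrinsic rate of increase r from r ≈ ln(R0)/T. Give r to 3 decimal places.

R0 = Σ lx·mx = 0 + 2.07 + 1.06 + 0.43 + 0 = 3.56
Σ x·lx·mx = 5.48; T = 5.48/3.56 = 1.53933…
r ≈ ln(R0)/T = ln(3.56)/1.53933… = 0.82488… → 0.825

0.825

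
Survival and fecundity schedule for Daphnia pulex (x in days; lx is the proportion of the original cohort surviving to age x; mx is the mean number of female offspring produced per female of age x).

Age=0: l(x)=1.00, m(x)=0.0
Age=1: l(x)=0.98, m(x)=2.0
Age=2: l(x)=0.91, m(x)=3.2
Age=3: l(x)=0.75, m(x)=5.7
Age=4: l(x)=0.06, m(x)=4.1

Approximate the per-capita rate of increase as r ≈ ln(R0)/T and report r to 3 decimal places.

R0 = Σ lx·mx = 0 + 1.96 + 2.912 + 4.275 + 0.246 = 9.393
Σ x·lx·mx = 21.593; T = 21.593/9.393 = 2.29884…
r ≈ ln(R0)/T = ln(9.393)/2.29884… = 0.97439… → 0.974

0.974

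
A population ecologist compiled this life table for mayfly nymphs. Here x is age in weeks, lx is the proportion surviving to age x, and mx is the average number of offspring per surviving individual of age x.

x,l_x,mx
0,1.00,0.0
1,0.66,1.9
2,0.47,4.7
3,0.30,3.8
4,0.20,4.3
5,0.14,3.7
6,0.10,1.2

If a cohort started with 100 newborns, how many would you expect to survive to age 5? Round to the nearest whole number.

Expected survivors = N0 · l_5 = 100 × 0.14 = 14 → 14

14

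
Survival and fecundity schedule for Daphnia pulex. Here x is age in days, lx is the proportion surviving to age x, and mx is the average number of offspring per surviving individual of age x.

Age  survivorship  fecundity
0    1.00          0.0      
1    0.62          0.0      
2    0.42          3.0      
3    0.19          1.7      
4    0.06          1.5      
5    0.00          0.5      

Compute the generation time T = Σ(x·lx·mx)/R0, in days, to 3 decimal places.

2.301

lx·mx: 0, 0, 1.26, 0.323, 0.09, 0 → R0 = 1.673
x·lx·mx: 0, 0, 2.52, 0.969, 0.36, 0 → Σ = 3.849
T = 3.849 / 1.673 = 2.300658… → 2.301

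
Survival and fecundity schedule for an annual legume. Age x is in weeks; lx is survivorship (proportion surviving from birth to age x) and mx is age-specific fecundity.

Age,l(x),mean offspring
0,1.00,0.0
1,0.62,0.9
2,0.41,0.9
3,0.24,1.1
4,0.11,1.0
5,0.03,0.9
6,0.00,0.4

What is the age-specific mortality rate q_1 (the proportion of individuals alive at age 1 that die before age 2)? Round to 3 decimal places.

q_1 = (l_1 − l_2) / l_1 = (0.62 − 0.41) / 0.62
     = 0.21 / 0.62 = 0.33871… → 0.339

0.339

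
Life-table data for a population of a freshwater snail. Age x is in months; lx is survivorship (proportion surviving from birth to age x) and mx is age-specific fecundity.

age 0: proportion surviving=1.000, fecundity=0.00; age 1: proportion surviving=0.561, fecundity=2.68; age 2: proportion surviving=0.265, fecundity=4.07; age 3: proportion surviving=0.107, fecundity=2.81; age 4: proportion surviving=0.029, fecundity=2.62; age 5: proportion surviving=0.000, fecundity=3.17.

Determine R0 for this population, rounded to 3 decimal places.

2.959

lx·mx by age: 0, 1.50348, 1.07855, 0.30067, 0.07598, 0
R0 = Σ lx·mx = 2.95868 → 2.959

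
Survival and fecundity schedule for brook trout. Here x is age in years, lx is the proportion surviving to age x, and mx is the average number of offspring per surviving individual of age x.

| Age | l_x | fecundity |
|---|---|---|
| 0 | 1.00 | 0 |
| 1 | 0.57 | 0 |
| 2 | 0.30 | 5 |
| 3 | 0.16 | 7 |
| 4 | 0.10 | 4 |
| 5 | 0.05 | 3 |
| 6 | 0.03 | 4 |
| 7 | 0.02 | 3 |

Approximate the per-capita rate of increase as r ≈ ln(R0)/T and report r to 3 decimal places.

0.411

R0 = Σ lx·mx = 0 + 0 + 1.5 + 1.12 + 0.4 + 0.15 + 0.12 + 0.06 = 3.35
Σ x·lx·mx = 9.85; T = 9.85/3.35 = 2.9403…
r ≈ ln(R0)/T = ln(3.35)/2.9403… = 0.41117… → 0.411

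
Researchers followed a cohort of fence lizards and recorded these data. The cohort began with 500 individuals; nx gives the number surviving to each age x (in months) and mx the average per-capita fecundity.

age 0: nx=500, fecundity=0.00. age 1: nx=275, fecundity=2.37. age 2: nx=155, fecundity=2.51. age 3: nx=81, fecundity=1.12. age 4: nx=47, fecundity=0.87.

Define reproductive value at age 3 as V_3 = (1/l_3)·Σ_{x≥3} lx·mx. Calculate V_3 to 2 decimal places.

lx = nx/n0 = nx/500: 1, 0.55, 0.31, 0.162, 0.094
lx·mx for x ≥ 3: 0.18144, 0.08178 → sum = 0.26322
V_3 = 0.26322 / l_3 = 0.26322 / 0.162 = 1.624815… → 1.62

1.62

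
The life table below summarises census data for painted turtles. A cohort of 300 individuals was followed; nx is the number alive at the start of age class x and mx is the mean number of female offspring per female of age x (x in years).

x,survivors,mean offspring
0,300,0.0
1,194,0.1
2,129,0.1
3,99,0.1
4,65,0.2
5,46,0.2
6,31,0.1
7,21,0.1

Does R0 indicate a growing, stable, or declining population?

declining

lx = nx/n0 = nx/300: 1, 0.64667…, 0.43, 0.33, 0.21667…, 0.15333…, 0.10333…, 0.07
R0 = Σ lx·mx = 0 + 0.064667… + 0.043 + 0.033 + 0.043333… + 0.030667… + 0.010333… + 0.007 = 0.232…
R0 < 1, so the population is declining.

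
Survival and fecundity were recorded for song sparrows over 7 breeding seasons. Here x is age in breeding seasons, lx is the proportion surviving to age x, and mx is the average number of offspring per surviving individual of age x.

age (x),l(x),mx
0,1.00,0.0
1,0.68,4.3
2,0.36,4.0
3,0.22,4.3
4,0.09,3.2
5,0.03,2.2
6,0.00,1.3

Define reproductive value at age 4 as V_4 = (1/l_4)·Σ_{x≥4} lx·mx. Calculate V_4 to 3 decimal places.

3.933

lx·mx for x ≥ 4: 0.288, 0.066, 0 → sum = 0.354
V_4 = 0.354 / l_4 = 0.354 / 0.09 = 3.933333… → 3.933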